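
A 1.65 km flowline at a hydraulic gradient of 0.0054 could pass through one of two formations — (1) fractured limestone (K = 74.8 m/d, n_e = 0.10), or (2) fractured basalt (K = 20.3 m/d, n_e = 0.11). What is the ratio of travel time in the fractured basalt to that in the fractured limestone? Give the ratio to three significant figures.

4.05

Unit 1 (fractured limestone): v = 74.8×0.0054/0.10 = 4.039 m/d, t = 1650/4.039 = 408.5 d
Unit 2 (fractured basalt): v = 20.3×0.0054/0.11 = 0.9965 m/d, t = 1650/0.9965 = 1656 d
t(fractured basalt) / t(fractured limestone) = 1656/408.5 = 4.05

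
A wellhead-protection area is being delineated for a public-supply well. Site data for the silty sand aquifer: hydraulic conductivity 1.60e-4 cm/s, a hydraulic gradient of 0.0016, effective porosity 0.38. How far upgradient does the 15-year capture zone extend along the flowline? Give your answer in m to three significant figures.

3.19 m

K = 1.60e-4 cm/s × 864 = 0.1382 m/d
Specific discharge q = 0.1382 × 0.0016 = 2.212e-4 m/d
v_s = q/n_e = 2.212e-4/0.38 = 5.821e-4 m/d
T = 15 yr × 365 = 5475 d
L = v × T = 5.821e-4 × 5475 = 3.187 m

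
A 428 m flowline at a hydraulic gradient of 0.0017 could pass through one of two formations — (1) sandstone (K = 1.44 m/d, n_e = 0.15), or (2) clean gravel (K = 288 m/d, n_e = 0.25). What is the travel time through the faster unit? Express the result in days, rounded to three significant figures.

219 days

Unit 1 (sandstone): v = 1.44×0.0017/0.15 = 0.01632 m/d, t = 428/0.01632 = 26230 d
Unit 2 (clean gravel): v = 288×0.0017/0.25 = 1.958 m/d, t = 428/1.958 = 218.5 d
Faster unit: t = 219 d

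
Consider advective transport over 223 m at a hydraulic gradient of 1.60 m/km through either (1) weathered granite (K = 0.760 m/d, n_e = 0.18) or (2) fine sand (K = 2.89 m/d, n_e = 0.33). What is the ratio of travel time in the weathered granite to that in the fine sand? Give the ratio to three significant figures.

2.07

Unit 1 (weathered granite): v = 0.760×0.0016/0.18 = 0.006756 m/d, t = 223/0.006756 = 33010 d
Unit 2 (fine sand): v = 2.89×0.0016/0.33 = 0.01401 m/d, t = 223/0.01401 = 15910 d
t(weathered granite) / t(fine sand) = 33010/15910 = 2.07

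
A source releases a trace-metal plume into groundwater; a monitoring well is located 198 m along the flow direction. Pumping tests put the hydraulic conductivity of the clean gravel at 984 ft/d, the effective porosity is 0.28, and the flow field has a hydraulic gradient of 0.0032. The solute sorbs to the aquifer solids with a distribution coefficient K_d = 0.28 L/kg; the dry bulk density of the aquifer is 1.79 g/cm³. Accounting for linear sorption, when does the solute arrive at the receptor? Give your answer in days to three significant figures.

161 days

K = 984 ft/d × 0.3048 = 299.9 m/d
q = Ki = 299.9 × 0.0032 = 0.9598 m/d
v_s = q/n_e = 0.9598/0.28 = 3.428 m/d
Retardation R = 1 + ρ_b·K_d/n = 1 + 1.79×0.28/0.28 = 2.790
Contaminant velocity v_c = v/R = 3.428/2.790 = 1.229 m/d
t = L/v_c = 198/1.229 = 161.2 d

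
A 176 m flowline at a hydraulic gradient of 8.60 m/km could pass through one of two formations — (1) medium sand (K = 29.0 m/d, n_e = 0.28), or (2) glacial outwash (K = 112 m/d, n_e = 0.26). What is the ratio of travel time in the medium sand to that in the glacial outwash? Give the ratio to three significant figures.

4.16

Unit 1 (medium sand): v = 29.0×0.0086/0.28 = 0.8907 m/d, t = 176/0.8907 = 197.6 d
Unit 2 (glacial outwash): v = 112×0.0086/0.26 = 3.705 m/d, t = 176/3.705 = 47.51 d
t(medium sand) / t(glacial outwash) = 197.6/47.51 = 4.16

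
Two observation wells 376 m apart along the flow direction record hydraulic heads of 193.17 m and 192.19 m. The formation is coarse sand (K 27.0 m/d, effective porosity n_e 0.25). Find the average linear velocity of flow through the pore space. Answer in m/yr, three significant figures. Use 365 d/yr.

Hydraulic gradient i = (193.17 − 192.19) / 376 = 0.98 / 376 = 0.002606
Specific discharge q = 27.0 × 0.002606 = 0.07037 m/d
v_s = q/n_e = 0.07037/0.25 = 0.2815 m/d
   = 0.2815 × 365 = 103 m/yr

103 m/yr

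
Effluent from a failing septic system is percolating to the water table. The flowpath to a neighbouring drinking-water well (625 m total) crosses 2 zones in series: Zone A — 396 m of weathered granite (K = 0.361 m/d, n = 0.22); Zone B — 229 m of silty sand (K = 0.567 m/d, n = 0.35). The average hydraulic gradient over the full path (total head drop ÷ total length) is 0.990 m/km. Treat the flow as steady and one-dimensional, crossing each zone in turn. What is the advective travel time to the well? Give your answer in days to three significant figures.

406000 days

Continuity: the same q passes through each zone, so ΔH = q·Σ(L_j/K_j) — the zones act as resistances in series.
Σ(L/K) = 396/0.361 + 229/0.567 = 1097 + 403.9 = 1501 d
K_eq = L_total / Σ(L/K) = 625 / 1501 = 0.4164 m/d
q = K_eq · i = 0.4164 × 9.9e-4 = 4.123e-4 m/d (same in every zone)
Zone A: v = q/n = 4.123e-4/0.22 = 0.001874 m/d → t_A = 396/0.001874 = 211300 d
Zone B: v = q/n = 4.123e-4/0.35 = 0.001178 m/d → t_B = 229/0.001178 = 194400 d
Total t = 211300 + 194400 = 405700 d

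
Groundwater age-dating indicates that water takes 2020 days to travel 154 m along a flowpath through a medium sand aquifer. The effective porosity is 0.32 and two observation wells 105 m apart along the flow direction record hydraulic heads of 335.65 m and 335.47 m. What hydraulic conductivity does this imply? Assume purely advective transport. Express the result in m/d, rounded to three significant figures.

Hydraulic gradient i = (335.65 − 335.47) / 105 = 0.18 / 105 = 0.001714
v = L / t = 154 / 2020 = 0.07624 m/d
K = v · n / i = 0.07624 × 0.32 / 0.001714 = 14.2 m/d

14.2 m/d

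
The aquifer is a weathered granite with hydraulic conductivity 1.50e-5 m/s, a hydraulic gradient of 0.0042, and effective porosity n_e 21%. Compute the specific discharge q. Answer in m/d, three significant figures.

0.00544 m/d

K = 1.50e-5 m/s × 86400 s/d = 1.296 m/d
q = Ki = 1.296 × 0.0042 = 0.005443 m/d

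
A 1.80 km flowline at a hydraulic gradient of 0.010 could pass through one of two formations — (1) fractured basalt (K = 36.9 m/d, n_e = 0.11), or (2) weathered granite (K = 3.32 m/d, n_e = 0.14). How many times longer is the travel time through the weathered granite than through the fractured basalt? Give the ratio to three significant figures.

Unit 1 (fractured basalt): v = 36.9×0.010/0.11 = 3.355 m/d, t = 1800/3.355 = 536.6 d
Unit 2 (weathered granite): v = 3.32×0.010/0.14 = 0.2371 m/d, t = 1800/0.2371 = 7590 d
t(weathered granite) / t(fractured basalt) = 7590/536.6 = 14.1

14.1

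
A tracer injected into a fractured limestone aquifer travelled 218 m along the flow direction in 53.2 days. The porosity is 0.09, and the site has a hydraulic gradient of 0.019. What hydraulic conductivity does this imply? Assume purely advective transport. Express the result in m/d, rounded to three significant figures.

19.4 m/d

v = L / t = 218 / 53.2 = 4.098 m/d
K = v · n / i = 4.098 × 0.09 / 0.019 = 19.4 m/d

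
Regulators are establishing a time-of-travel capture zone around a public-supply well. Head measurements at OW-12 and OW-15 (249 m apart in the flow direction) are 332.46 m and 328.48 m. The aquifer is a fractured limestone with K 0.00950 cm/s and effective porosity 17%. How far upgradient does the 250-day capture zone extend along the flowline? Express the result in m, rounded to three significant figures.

Hydraulic gradient i = (332.46 − 328.48) / 249 = 3.98 / 249 = 0.01598
K = 0.00950 cm/s × 864 = 8.208 m/d
Darcy flux q = K·i = 8.208 × 0.01598 = 0.1312 m/d
v_s = q/n_e = 0.1312/0.17 = 0.7717 m/d
L = v × T = 0.7717 × 250 = 192.9 m

193 m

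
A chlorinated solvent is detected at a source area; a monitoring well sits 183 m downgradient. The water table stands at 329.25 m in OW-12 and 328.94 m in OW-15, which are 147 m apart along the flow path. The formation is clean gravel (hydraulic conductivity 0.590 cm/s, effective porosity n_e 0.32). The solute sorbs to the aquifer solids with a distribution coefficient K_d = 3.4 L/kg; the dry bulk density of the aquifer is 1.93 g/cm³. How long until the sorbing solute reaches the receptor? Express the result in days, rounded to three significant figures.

Hydraulic gradient i = (329.25 − 328.94) / 147 = 0.31 / 147 = 0.002109
K = 0.590 cm/s × 864 = 509.8 m/d
q = Ki = 509.8 × 0.002109 = 1.075 m/d
v = Ki/n = 509.8·0.002109/0.32 = 3.359 m/d
Retardation R = 1 + ρ_b·K_d/n = 1 + 1.93×3.4/0.32 = 21.51
Contaminant velocity v_c = v/R = 3.359/21.51 = 0.1562 m/d
t = L/v_c = 183/0.1562 = 1172 d

1170 days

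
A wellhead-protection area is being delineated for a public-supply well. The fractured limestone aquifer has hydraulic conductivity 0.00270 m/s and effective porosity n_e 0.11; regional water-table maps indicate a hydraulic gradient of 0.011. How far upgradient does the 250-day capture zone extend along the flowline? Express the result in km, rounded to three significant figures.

K = 0.00270 m/s × 86400 s/d = 233.3 m/d
Specific discharge q = 233.3 × 0.011 = 2.566 m/d
v_s = q/n_e = 2.566/0.11 = 23.33 m/d
L = v × T = 23.33 × 250 = 5832 m
   = 5.83 km

5.83 km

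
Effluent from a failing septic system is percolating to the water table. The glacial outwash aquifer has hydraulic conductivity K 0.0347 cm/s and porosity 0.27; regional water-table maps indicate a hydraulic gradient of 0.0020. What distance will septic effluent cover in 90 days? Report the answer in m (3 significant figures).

K = 0.0347 cm/s × 864 = 29.98 m/d
q = Ki = 29.98 × 0.0020 = 0.05996 m/d
Average linear velocity = 0.05996 / 0.27 = 0.2221 m/d
L = v × T = 0.2221 × 90 = 19.99 m

20.0 m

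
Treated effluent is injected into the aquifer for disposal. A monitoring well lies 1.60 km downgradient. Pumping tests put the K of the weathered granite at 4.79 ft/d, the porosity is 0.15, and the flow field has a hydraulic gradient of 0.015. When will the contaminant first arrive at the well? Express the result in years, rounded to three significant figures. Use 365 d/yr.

K = 4.79 ft/d × 0.3048 = 1.460 m/d
Darcy flux q = K·i = 1.460 × 0.015 = 0.02190 m/d
Average linear velocity = 0.02190 / 0.15 = 0.1460 m/d
L = 1.60 km = 1600 m
t = L / v = 1600 / 0.1460 = 10960 d
   = 10960 / 365 = 30.0 yr

30.0 years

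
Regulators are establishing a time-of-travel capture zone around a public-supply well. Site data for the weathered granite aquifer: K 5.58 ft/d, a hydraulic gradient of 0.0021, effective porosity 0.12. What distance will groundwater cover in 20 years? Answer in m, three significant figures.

217 m

K = 5.58 ft/d × 0.3048 = 1.701 m/d
Specific discharge q = 1.701 × 0.0021 = 0.003572 m/d
Average linear velocity = 0.003572 / 0.12 = 0.02976 m/d
T = 20 yr × 365 = 7300 d
L = v × T = 0.02976 × 7300 = 217.3 m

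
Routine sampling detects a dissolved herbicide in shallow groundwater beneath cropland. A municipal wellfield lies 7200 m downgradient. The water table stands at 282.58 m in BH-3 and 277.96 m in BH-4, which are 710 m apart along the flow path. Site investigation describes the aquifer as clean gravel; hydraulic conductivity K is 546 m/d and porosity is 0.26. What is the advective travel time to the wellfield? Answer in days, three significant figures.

Hydraulic gradient i = (282.58 − 277.96) / 710 = 4.62 / 710 = 0.006507
Darcy flux q = K·i = 546 × 0.006507 = 3.553 m/d
v_s = q/n_e = 3.553/0.26 = 13.66 m/d
t = L / v = 7200 / 13.66 = 526.9 d

527 days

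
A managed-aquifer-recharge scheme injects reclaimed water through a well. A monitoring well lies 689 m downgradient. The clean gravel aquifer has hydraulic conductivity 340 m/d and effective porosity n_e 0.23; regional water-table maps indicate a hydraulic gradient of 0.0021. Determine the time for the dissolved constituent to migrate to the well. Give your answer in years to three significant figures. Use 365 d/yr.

Darcy flux q = K·i = 340 × 0.0021 = 0.7140 m/d
v_s = q/n_e = 0.7140/0.23 = 3.104 m/d
t = L / v = 689 / 3.104 = 221.9 d
   = 221.9 / 365 = 0.608 yr

0.608 years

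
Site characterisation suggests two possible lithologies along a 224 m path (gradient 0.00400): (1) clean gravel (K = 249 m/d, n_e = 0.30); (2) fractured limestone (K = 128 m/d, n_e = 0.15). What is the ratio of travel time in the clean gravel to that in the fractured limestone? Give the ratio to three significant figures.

Unit 1 (clean gravel): v = 249×0.0040/0.30 = 3.320 m/d, t = 224/3.320 = 67.47 d
Unit 2 (fractured limestone): v = 128×0.0040/0.15 = 3.413 m/d, t = 224/3.413 = 65.63 d
t(clean gravel) / t(fractured limestone) = 67.47/65.63 = 1.03

1.03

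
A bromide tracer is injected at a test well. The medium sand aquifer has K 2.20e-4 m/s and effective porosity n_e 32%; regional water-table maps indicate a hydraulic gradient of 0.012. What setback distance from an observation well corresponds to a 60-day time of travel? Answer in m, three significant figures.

K = 2.20e-4 m/s × 86400 s/d = 19.01 m/d
q = Ki = 19.01 × 0.012 = 0.2281 m/d
v_s = q/n_e = 0.2281/0.32 = 0.7128 m/d
L = v × T = 0.7128 × 60 = 42.77 m

42.8 m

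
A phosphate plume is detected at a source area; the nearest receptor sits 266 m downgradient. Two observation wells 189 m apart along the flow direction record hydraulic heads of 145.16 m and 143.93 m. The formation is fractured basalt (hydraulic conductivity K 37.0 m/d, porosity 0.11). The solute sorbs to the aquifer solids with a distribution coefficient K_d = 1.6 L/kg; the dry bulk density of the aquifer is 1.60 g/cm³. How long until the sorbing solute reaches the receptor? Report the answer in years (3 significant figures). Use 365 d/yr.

8.08 years

Hydraulic gradient i = (145.16 − 143.93) / 189 = 1.23 / 189 = 0.006508
Specific discharge q = 37.0 × 0.006508 = 0.2408 m/d
Average linear velocity = 0.2408 / 0.11 = 2.189 m/d
Retardation R = 1 + ρ_b·K_d/n = 1 + 1.60×1.6/0.11 = 24.27
Contaminant velocity v_c = v/R = 2.189/24.27 = 0.09018 m/d
t = L/v_c = 266/0.09018 = 2949 d
   = 2949/365 = 8.08 yr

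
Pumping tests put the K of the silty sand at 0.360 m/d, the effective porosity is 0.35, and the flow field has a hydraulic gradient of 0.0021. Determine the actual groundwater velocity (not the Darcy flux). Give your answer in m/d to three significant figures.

0.00216 m/d

Specific discharge q = 0.360 × 0.0021 = 7.560e-4 m/d
Average linear velocity = 7.560e-4 / 0.35 = 0.002160 m/d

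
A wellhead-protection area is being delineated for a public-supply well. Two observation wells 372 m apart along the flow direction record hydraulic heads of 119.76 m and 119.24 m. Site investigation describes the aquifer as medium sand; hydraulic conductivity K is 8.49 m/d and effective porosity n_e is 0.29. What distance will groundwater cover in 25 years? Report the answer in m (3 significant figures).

Hydraulic gradient i = (119.76 − 119.24) / 372 = 0.52 / 372 = 0.001398
Specific discharge q = 8.49 × 0.001398 = 0.01187 m/d
Seepage velocity v = q / n = 0.01187 / 0.29 = 0.04092 m/d
T = 25 yr × 365 = 9125 d
L = v × T = 0.04092 × 9125 = 373.4 m

373 m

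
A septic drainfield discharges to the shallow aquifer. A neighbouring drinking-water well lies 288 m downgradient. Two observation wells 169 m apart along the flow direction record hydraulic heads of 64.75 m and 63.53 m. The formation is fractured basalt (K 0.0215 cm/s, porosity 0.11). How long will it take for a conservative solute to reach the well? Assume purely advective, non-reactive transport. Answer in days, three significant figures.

236 days

Hydraulic gradient i = (64.75 − 63.53) / 169 = 1.22 / 169 = 0.007219
K = 0.0215 cm/s × 864 = 18.58 m/d
Specific discharge q = 18.58 × 0.007219 = 0.1341 m/d
v_s = q/n_e = 0.1341/0.11 = 1.219 m/d
t = L / v = 288 / 1.219 = 236.2 d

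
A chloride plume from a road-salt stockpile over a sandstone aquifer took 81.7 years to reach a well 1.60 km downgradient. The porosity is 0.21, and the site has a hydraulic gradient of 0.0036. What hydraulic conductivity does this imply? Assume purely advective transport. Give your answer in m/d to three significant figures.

3.13 m/d

t = 81.7 years = 29820 d
L = 1.60 km = 1600 m
v = L / t = 1600 / 29820 = 0.05365 m/d
K = v · n / i = 0.05365 × 0.21 / 0.0036 = 3.13 m/d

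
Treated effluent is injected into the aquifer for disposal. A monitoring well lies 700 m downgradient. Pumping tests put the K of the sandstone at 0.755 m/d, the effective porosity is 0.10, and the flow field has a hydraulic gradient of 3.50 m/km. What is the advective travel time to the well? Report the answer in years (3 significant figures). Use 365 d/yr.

72.6 years

q = Ki = 0.755 × 0.0035 = 0.002643 m/d
v = Ki/n = 0.755·0.0035/0.10 = 0.02642 m/d
t = L / v = 700 / 0.02642 = 26490 d
   = 26490 / 365 = 72.6 yr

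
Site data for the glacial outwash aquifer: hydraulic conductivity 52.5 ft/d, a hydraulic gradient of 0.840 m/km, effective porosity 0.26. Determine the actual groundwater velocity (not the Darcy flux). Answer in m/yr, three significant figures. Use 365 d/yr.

K = 52.5 ft/d × 0.3048 = 16.00 m/d
q = Ki = 16.00 × 8.4e-4 = 0.01344 m/d
v_s = q/n_e = 0.01344/0.26 = 0.05170 m/d
   = 0.05170 × 365 = 18.9 m/yr

18.9 m/yr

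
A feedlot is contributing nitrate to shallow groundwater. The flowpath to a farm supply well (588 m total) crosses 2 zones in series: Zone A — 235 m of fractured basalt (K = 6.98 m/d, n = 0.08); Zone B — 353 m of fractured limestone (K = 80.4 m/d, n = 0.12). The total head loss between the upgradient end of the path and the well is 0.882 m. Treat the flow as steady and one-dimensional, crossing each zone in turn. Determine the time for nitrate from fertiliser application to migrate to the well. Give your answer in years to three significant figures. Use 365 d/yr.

Steady 1-D flow in series ⇒ the Darcy flux q is identical in every zone and the zone head losses add (resistances L/K in series).
Σ(L/K) = 235/6.98 + 353/80.4 = 33.67 + 4.391 = 38.06 d
q = ΔH / Σ(L/K) = 0.882 / 38.06 = 0.02318 m/d (same in every zone)
Zone A: v = q/n = 0.02318/0.08 = 0.2897 m/d → t_A = 235/0.2897 = 811.2 d
Zone B: v = q/n = 0.02318/0.12 = 0.1931 m/d → t_B = 353/0.1931 = 1828 d
Total t = 811.2 + 1828 = 2639 d
   = 2639 / 365 = 7.23 yr

7.23 years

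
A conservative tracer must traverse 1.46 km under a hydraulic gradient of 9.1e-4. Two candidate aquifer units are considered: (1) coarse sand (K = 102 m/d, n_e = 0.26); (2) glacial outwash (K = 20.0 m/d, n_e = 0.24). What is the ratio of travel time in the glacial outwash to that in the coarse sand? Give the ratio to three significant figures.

Unit 1 (coarse sand): v = 102×9.1e-4/0.26 = 0.3570 m/d, t = 1460/0.3570 = 4090 d
Unit 2 (glacial outwash): v = 20.0×9.1e-4/0.24 = 0.07583 m/d, t = 1460/0.07583 = 19250 d
t(glacial outwash) / t(coarse sand) = 19250/4090 = 4.71

4.71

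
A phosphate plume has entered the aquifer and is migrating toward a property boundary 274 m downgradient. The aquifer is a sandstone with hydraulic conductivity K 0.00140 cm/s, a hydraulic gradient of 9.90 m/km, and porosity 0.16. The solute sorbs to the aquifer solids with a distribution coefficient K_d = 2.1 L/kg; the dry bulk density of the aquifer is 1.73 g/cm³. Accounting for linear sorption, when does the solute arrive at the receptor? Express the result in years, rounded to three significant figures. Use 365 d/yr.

238 years

K = 0.00140 cm/s × 864 = 1.210 m/d
q = Ki = 1.210 × 0.0099 = 0.01198 m/d
v_s = q/n_e = 0.01198/0.16 = 0.07484 m/d
Retardation R = 1 + ρ_b·K_d/n = 1 + 1.73×2.1/0.16 = 23.71
Contaminant velocity v_c = v/R = 0.07484/23.71 = 0.003157 m/d
t = L/v_c = 274/0.003157 = 86790 d
   = 86790/365 = 238 yr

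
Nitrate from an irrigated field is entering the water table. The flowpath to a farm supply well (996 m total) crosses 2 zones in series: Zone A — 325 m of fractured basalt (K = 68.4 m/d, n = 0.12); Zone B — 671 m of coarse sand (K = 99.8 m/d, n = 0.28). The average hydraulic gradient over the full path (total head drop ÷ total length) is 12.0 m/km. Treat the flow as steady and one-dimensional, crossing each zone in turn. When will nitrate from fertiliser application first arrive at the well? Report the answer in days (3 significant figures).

Continuity: the same q passes through each zone, so ΔH = q·Σ(L_j/K_j) — the zones act as resistances in series.
Σ(L/K) = 325/68.4 + 671/99.8 = 4.751 + 6.723 = 11.47 d
K_eq = L_total / Σ(L/K) = 996 / 11.47 = 86.80 m/d
q = K_eq · i = 86.80 × 0.012 = 1.042 m/d (same in every zone)
Zone A: v = q/n = 1.042/0.12 = 8.680 m/d → t_A = 325/8.680 = 37.44 d
Zone B: v = q/n = 1.042/0.28 = 3.720 m/d → t_B = 671/3.720 = 180.4 d
Total t = 37.44 + 180.4 = 217.8 d

218 days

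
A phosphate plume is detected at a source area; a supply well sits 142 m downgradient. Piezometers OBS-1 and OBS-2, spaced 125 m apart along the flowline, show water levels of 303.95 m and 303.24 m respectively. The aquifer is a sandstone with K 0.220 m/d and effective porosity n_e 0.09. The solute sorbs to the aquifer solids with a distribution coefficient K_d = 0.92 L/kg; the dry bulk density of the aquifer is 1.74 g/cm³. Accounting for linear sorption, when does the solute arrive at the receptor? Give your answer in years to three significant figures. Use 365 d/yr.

526 years

Hydraulic gradient i = (303.95 − 303.24) / 125 = 0.71 / 125 = 0.005680
q = Ki = 0.220 × 0.005680 = 0.001250 m/d
Seepage velocity v = q / n = 0.001250 / 0.09 = 0.01388 m/d
Retardation R = 1 + ρ_b·K_d/n = 1 + 1.74×0.92/0.09 = 18.79
Contaminant velocity v_c = v/R = 0.01388/18.79 = 7.391e-4 m/d
t = L/v_c = 142/7.391e-4 = 192100 d
   = 192100/365 = 526 yr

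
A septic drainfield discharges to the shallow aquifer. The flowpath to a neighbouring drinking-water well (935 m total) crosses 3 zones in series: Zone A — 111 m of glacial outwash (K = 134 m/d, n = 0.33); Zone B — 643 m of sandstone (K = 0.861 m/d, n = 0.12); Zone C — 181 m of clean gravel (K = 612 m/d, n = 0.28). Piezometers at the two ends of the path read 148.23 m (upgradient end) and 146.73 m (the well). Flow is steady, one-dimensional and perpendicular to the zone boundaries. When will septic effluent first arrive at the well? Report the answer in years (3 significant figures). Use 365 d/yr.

225 years

Total head drop ΔH = 148.23 − 146.73 = 1.50 m
Continuity: the same q passes through each zone, so ΔH = q·Σ(L_j/K_j) — the zones act as resistances in series.
Σ(L/K) = 111/134 + 643/0.861 + 181/612 = 0.8284 + 746.8 + 0.2958 = 747.9 d
q = ΔH / Σ(L/K) = 1.50 / 747.9 = 0.002006 m/d (same in every zone)
Zone A: v = q/n = 0.002006/0.33 = 0.006077 m/d → t_A = 111/0.006077 = 18260 d
Zone B: v = q/n = 0.002006/0.12 = 0.01671 m/d → t_B = 643/0.01671 = 38470 d
Zone C: v = q/n = 0.002006/0.28 = 0.007163 m/d → t_C = 181/0.007163 = 25270 d
Total t = 18260 + 38470 + 25270 = 82010 d
   = 82010 / 365 = 225 yr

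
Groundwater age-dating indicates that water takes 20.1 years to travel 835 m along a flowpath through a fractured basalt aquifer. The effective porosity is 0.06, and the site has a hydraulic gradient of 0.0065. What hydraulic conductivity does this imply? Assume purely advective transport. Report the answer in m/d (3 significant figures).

1.05 m/d

t = 20.1 years = 7337 d
v = L / t = 835 / 7337 = 0.1138 m/d
K = v · n / i = 0.1138 × 0.06 / 0.0065 = 1.05 m/d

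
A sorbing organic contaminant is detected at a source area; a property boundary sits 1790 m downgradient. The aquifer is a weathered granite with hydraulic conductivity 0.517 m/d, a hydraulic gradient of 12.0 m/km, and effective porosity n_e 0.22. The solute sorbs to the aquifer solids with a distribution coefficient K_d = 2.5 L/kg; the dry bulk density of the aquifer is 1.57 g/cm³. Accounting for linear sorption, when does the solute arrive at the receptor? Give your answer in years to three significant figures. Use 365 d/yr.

Specific discharge q = 0.517 × 0.012 = 0.006204 m/d
v_s = q/n_e = 0.006204/0.22 = 0.02820 m/d
Retardation R = 1 + ρ_b·K_d/n = 1 + 1.57×2.5/0.22 = 18.84
Contaminant velocity v_c = v/R = 0.02820/18.84 = 0.001497 m/d
t = L/v_c = 1790/0.001497 = 1.196e6 d
   = 1.196e6/365 = 3280 yr

3280 years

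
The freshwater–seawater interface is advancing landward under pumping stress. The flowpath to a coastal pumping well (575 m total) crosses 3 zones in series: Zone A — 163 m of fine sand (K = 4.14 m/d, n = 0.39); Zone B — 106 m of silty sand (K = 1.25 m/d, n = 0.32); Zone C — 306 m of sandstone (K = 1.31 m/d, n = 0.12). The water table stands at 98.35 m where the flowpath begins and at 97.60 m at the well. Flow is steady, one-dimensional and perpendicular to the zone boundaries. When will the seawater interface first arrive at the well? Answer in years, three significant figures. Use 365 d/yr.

175 years

Total head drop ΔH = 98.35 − 97.60 = 0.75 m
Steady 1-D flow in series ⇒ the Darcy flux q is identical in every zone and the zone head losses add (resistances L/K in series).
Σ(L/K) = 163/4.14 + 106/1.25 + 306/1.31 = 39.37 + 84.80 + 233.6 = 357.8 d
q = ΔH / Σ(L/K) = 0.75 / 357.8 = 0.002096 m/d (same in every zone)
Zone A: v = q/n = 0.002096/0.39 = 0.005375 m/d → t_A = 163/0.005375 = 30320 d
Zone B: v = q/n = 0.002096/0.32 = 0.006551 m/d → t_B = 106/0.006551 = 16180 d
Zone C: v = q/n = 0.002096/0.12 = 0.01747 m/d → t_C = 306/0.01747 = 17520 d
Total t = 30320 + 16180 + 17520 = 64020 d
   = 64020 / 365 = 175 yr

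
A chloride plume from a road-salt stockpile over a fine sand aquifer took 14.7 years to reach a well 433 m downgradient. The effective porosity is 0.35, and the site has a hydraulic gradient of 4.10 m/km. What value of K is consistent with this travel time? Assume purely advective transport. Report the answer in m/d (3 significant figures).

6.89 m/d

t = 14.7 years = 5366 d
v = L / t = 433 / 5366 = 0.08070 m/d
K = v · n / i = 0.08070 × 0.35 / 0.0041 = 6.89 m/d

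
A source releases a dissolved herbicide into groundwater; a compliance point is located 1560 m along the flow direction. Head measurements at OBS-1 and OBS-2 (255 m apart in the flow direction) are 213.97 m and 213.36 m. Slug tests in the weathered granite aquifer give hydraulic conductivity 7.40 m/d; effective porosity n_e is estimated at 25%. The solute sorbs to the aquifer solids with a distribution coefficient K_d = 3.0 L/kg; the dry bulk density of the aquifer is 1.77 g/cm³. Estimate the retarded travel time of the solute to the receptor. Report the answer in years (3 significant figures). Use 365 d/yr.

1340 years

Hydraulic gradient i = (213.97 − 213.36) / 255 = 0.61 / 255 = 0.002392
q = Ki = 7.40 × 0.002392 = 0.01770 m/d
Average linear velocity = 0.01770 / 0.25 = 0.07081 m/d
Retardation R = 1 + ρ_b·K_d/n = 1 + 1.77×3.0/0.25 = 22.24
Contaminant velocity v_c = v/R = 0.07081/22.24 = 0.003184 m/d
t = L/v_c = 1560/0.003184 = 490000 d
   = 490000/365 = 1340 yr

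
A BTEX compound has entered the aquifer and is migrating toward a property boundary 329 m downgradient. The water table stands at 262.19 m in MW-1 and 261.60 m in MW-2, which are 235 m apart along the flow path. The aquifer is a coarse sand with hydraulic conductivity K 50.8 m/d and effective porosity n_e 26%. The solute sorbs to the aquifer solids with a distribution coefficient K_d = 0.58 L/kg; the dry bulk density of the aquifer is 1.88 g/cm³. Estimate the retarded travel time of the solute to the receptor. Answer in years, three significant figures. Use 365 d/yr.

Hydraulic gradient i = (262.19 − 261.60) / 235 = 0.59 / 235 = 0.002511
Specific discharge q = 50.8 × 0.002511 = 0.1275 m/d
Average linear velocity = 0.1275 / 0.26 = 0.4905 m/d
Retardation R = 1 + ρ_b·K_d/n = 1 + 1.88×0.58/0.26 = 5.194
Contaminant velocity v_c = v/R = 0.4905/5.194 = 0.09445 m/d
t = L/v_c = 329/0.09445 = 3483 d
   = 3483/365 = 9.54 yr

9.54 years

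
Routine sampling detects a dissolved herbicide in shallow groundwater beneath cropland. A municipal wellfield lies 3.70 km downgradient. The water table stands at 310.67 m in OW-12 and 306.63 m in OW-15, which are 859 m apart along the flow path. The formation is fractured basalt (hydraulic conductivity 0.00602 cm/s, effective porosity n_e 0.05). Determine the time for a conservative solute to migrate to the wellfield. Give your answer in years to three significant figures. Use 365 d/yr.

20.7 years

Hydraulic gradient i = (310.67 − 306.63) / 859 = 4.04 / 859 = 0.004703
K = 0.00602 cm/s × 864 = 5.201 m/d
Darcy flux q = K·i = 5.201 × 0.004703 = 0.02446 m/d
v = Ki/n = 5.201·0.004703/0.05 = 0.4892 m/d
L = 3.70 km = 3700 m
t = L / v = 3700 / 0.4892 = 7563 d
   = 7563 / 365 = 20.7 yr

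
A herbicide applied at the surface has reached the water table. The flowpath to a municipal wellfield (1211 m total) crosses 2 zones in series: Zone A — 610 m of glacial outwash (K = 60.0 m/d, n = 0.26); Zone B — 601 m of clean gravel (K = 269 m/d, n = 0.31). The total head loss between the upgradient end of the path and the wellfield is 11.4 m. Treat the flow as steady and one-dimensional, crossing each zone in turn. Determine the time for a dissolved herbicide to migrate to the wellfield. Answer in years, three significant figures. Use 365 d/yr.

1.03 years

Continuity: the same q passes through each zone, so ΔH = q·Σ(L_j/K_j) — the zones act as resistances in series.
Σ(L/K) = 610/60.0 + 601/269 = 10.17 + 2.234 = 12.40 d
q = ΔH / Σ(L/K) = 11.4 / 12.40 = 0.9193 m/d (same in every zone)
Zone A: v = q/n = 0.9193/0.26 = 3.536 m/d → t_A = 610/3.536 = 172.5 d
Zone B: v = q/n = 0.9193/0.31 = 2.965 m/d → t_B = 601/2.965 = 202.7 d
Total t = 172.5 + 202.7 = 375.2 d
   = 375.2 / 365 = 1.03 yr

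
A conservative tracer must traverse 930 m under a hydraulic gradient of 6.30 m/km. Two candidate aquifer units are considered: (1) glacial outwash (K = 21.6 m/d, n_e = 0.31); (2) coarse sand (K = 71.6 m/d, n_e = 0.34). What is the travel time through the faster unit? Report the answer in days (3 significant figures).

Unit 1 (glacial outwash): v = 21.6×0.0063/0.31 = 0.4390 m/d, t = 930/0.4390 = 2119 d
Unit 2 (coarse sand): v = 71.6×0.0063/0.34 = 1.327 m/d, t = 930/1.327 = 701.0 d
Faster unit: t = 701 d

701 days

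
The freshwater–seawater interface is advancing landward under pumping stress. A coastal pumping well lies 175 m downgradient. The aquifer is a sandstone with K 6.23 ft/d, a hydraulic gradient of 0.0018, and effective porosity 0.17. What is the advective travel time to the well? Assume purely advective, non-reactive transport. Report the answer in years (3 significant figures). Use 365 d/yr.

23.8 years

K = 6.23 ft/d × 0.3048 = 1.899 m/d
q = Ki = 1.899 × 0.0018 = 0.003418 m/d
v = Ki/n = 1.899·0.0018/0.17 = 0.02011 m/d
t = L / v = 175 / 0.02011 = 8704 d
   = 8704 / 365 = 23.8 yr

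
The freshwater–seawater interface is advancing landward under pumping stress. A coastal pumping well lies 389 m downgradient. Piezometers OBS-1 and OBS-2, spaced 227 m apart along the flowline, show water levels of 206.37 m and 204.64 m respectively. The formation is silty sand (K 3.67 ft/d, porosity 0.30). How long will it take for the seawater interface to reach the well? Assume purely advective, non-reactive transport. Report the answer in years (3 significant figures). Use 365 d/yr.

Hydraulic gradient i = (206.37 − 204.64) / 227 = 1.73 / 227 = 0.007621
K = 3.67 ft/d × 0.3048 = 1.119 m/d
q = Ki = 1.119 × 0.007621 = 0.008525 m/d
v = Ki/n = 1.119·0.007621/0.30 = 0.02842 m/d
t = L / v = 389 / 0.02842 = 13690 d
   = 13690 / 365 = 37.5 yr

37.5 years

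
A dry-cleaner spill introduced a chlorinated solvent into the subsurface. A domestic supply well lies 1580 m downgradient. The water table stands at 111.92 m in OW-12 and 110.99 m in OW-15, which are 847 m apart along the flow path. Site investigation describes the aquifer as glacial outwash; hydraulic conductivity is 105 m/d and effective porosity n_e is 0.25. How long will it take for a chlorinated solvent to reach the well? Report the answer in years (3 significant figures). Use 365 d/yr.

Hydraulic gradient i = (111.92 − 110.99) / 847 = 0.93 / 847 = 0.001098
Specific discharge q = 105 × 0.001098 = 0.1153 m/d
v_s = q/n_e = 0.1153/0.25 = 0.4612 m/d
t = L / v = 1580 / 0.4612 = 3426 d
   = 3426 / 365 = 9.39 yr

9.39 years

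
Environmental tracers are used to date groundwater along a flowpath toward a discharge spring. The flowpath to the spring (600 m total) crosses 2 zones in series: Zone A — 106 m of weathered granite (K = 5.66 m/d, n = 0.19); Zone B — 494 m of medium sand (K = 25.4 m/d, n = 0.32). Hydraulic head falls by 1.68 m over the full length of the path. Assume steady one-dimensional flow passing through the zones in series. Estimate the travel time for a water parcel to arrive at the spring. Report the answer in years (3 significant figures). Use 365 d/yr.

Steady 1-D flow in series ⇒ the Darcy flux q is identical in every zone and the zone head losses add (resistances L/K in series).
Σ(L/K) = 106/5.66 + 494/25.4 = 18.73 + 19.45 = 38.18 d
q = ΔH / Σ(L/K) = 1.68 / 38.18 = 0.04401 m/d (same in every zone)
Zone A: v = q/n = 0.04401/0.19 = 0.2316 m/d → t_A = 106/0.2316 = 457.7 d
Zone B: v = q/n = 0.04401/0.32 = 0.1375 m/d → t_B = 494/0.1375 = 3592 d
Total t = 457.7 + 3592 = 4050 d
   = 4050 / 365 = 11.1 yr

11.1 years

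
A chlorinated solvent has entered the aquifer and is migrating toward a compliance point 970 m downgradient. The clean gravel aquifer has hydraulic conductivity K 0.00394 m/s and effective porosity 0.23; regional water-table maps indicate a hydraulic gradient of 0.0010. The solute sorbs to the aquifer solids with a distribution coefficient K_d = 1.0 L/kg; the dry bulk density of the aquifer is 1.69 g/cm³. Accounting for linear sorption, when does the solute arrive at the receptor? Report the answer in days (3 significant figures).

K = 0.00394 m/s × 86400 s/d = 340.4 m/d
Specific discharge q = 340.4 × 0.0010 = 0.3404 m/d
v_s = q/n_e = 0.3404/0.23 = 1.480 m/d
Retardation R = 1 + ρ_b·K_d/n = 1 + 1.69×1.0/0.23 = 8.348
Contaminant velocity v_c = v/R = 1.480/8.348 = 0.1773 m/d
t = L/v_c = 970/0.1773 = 5471 d

5470 days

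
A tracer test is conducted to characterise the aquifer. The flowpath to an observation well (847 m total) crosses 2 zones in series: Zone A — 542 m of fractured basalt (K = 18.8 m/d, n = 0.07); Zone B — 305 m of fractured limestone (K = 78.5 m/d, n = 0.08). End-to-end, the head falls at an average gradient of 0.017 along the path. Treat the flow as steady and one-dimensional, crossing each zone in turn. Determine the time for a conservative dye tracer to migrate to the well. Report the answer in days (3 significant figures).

142 days

Continuity: the same q passes through each zone, so ΔH = q·Σ(L_j/K_j) — the zones act as resistances in series.
Σ(L/K) = 542/18.8 + 305/78.5 = 28.83 + 3.885 = 32.72 d
K_eq = L_total / Σ(L/K) = 847 / 32.72 = 25.89 m/d
q = K_eq · i = 25.89 × 0.017 = 0.4401 m/d (same in every zone)
Zone A: v = q/n = 0.4401/0.07 = 6.288 m/d → t_A = 542/6.288 = 86.20 d
Zone B: v = q/n = 0.4401/0.08 = 5.502 m/d → t_B = 305/5.502 = 55.44 d
Total t = 86.20 + 55.44 = 141.6 d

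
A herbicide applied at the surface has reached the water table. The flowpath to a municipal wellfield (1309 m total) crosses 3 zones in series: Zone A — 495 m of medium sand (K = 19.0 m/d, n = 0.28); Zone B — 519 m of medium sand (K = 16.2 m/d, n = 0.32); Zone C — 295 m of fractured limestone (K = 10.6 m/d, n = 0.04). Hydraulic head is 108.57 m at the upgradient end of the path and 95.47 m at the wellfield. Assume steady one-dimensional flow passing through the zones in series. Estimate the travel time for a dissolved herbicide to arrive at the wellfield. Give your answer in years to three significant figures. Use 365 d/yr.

Total head drop ΔH = 108.57 − 95.47 = 13.10 m
Continuity: the same q passes through each zone, so ΔH = q·Σ(L_j/K_j) — the zones act as resistances in series.
Σ(L/K) = 495/19.0 + 519/16.2 + 295/10.6 = 26.05 + 32.04 + 27.83 = 85.92 d
q = ΔH / Σ(L/K) = 13.10 / 85.92 = 0.1525 m/d (same in every zone)
Zone A: v = q/n = 0.1525/0.28 = 0.5445 m/d → t_A = 495/0.5445 = 909.0 d
Zone B: v = q/n = 0.1525/0.32 = 0.4765 m/d → t_B = 519/0.4765 = 1089 d
Zone C: v = q/n = 0.1525/0.04 = 3.812 m/d → t_C = 295/3.812 = 77.39 d
Total t = 909.0 + 1089 + 77.39 = 2076 d
   = 2076 / 365 = 5.69 yr

5.69 years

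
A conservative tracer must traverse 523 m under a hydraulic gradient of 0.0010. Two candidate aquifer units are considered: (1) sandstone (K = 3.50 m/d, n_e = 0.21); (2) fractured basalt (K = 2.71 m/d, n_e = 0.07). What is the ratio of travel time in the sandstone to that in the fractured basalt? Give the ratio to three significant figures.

Unit 1 (sandstone): v = 3.50×0.0010/0.21 = 0.01667 m/d, t = 523/0.01667 = 31380 d
Unit 2 (fractured basalt): v = 2.71×0.0010/0.07 = 0.03871 m/d, t = 523/0.03871 = 13510 d
t(sandstone) / t(fractured basalt) = 31380/13510 = 2.32

2.32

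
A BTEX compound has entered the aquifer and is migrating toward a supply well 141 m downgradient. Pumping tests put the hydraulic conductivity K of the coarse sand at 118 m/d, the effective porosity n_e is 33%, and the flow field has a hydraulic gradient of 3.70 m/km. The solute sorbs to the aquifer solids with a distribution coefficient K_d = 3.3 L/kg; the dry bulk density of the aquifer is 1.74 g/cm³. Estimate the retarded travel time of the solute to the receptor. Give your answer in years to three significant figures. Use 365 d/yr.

5.37 years

q = Ki = 118 × 0.0037 = 0.4366 m/d
v_s = q/n_e = 0.4366/0.33 = 1.323 m/d
Retardation R = 1 + ρ_b·K_d/n = 1 + 1.74×3.3/0.33 = 18.40
Contaminant velocity v_c = v/R = 1.323/18.40 = 0.07190 m/d
t = L/v_c = 141/0.07190 = 1961 d
   = 1961/365 = 5.37 yr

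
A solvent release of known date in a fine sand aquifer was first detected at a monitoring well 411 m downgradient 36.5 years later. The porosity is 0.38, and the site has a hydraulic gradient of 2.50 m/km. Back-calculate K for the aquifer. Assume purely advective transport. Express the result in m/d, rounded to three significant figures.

t = 36.5 years = 13320 d
v = L / t = 411 / 13320 = 0.03085 m/d
K = v · n / i = 0.03085 × 0.38 / 0.0025 = 4.69 m/d

4.69 m/d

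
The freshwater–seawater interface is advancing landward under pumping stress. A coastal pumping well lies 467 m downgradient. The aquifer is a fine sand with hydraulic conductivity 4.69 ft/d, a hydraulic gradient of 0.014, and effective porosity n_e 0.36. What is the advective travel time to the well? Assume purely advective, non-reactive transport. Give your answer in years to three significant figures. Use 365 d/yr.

23.0 years

K = 4.69 ft/d × 0.3048 = 1.430 m/d
q = Ki = 1.430 × 0.014 = 0.02001 m/d
v = Ki/n = 1.430·0.014/0.36 = 0.05559 m/d
t = L / v = 467 / 0.05559 = 8400 d
   = 8400 / 365 = 23.0 yr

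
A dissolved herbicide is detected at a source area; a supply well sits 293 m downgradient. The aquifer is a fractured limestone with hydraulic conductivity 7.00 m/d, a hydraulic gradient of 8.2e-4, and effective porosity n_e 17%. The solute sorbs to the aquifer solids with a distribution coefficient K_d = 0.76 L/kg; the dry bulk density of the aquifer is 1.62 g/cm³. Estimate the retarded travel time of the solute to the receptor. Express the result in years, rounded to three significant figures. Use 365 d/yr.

Specific discharge q = 7.00 × 8.2e-4 = 0.005740 m/d
Average linear velocity = 0.005740 / 0.17 = 0.03376 m/d
Retardation R = 1 + ρ_b·K_d/n = 1 + 1.62×0.76/0.17 = 8.242
Contaminant velocity v_c = v/R = 0.03376/8.242 = 0.004096 m/d
t = L/v_c = 293/0.004096 = 71520 d
   = 71520/365 = 196 yr

196 years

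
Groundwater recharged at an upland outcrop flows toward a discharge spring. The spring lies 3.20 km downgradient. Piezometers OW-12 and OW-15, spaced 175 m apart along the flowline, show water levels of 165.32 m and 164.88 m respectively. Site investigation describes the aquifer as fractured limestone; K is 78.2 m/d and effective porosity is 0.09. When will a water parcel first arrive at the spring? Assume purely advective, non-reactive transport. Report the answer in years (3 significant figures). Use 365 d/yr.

Hydraulic gradient i = (165.32 − 164.88) / 175 = 0.44 / 175 = 0.002514
q = Ki = 78.2 × 0.002514 = 0.1966 m/d
Seepage velocity v = q / n = 0.1966 / 0.09 = 2.185 m/d
L = 3.20 km = 3200 m
t = L / v = 3200 / 2.185 = 1465 d
   = 1465 / 365 = 4.01 yr

4.01 years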